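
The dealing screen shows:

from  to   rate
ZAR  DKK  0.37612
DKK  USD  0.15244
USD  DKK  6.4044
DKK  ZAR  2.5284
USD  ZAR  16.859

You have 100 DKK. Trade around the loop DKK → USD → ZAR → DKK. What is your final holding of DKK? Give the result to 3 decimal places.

100 DKK × 0.15244 = 15.244 USD
15.244 USD × 16.859 = 256.998596 ZAR
256.998596 ZAR × 0.37612 = 96.66231192752 DKK

96.662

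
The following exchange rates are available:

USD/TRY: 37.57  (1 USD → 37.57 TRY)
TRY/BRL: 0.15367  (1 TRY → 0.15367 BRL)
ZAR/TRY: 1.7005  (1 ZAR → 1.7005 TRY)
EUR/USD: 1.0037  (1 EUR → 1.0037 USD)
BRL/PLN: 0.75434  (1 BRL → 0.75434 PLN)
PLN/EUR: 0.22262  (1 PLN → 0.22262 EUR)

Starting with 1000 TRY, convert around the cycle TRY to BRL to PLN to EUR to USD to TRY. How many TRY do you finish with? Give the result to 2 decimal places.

973.12

1000 TRY × 0.15367 = 153.67 BRL
153.67 BRL × 0.75434 = 115.9194278 PLN
115.9194278 PLN × 0.22262 = 25.805983016836 EUR
25.805983016836 EUR × 1.0037 = 25.9014651539982932 USD
25.9014651539982932 USD × 37.57 = 973.118045835715875524 TRY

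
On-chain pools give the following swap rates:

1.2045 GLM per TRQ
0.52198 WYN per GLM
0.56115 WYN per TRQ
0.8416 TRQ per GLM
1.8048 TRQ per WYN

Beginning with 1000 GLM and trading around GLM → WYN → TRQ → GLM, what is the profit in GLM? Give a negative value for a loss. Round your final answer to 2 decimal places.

134.72

1000 GLM × 0.52198 = 521.98 WYN
521.98 WYN × 1.8048 = 942.069504 TRQ
942.069504 TRQ × 1.2045 = 1134.722717568 GLM
Net change: 1134.722717568 − 1000 = 134.722717568 GLM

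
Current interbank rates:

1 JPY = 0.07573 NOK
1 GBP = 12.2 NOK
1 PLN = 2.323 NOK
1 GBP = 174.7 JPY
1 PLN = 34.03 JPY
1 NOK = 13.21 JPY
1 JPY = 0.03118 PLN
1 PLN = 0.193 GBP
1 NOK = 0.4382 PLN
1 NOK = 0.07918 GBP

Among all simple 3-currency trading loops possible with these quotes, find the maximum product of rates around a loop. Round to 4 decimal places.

1.1293

NOK→PLN→JPY→NOK: 0.4382 × 34.03 × 0.07573 = 1.12928
PLN→GBP→JPY→PLN: 0.193 × 174.7 × 0.03118 = 1.05130
NOK→GBP→JPY→NOK: 0.07918 × 174.7 × 0.07573 = 1.04755
NOK→PLN→GBP→NOK: 0.4382 × 0.193 × 12.2 = 1.03179
NOK→JPY→PLN→NOK: 13.21 × 0.03118 × 2.323 = 0.95682
Maximum is NOK→PLN→JPY→NOK at 1.1293; arbitrage exists.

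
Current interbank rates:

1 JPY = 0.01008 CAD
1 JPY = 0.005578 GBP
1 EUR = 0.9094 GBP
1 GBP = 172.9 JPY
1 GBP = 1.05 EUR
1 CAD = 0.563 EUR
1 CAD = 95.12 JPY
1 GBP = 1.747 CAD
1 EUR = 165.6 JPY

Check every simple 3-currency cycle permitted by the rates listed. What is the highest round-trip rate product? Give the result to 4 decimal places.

0.9699

GBP→EUR→JPY→GBP: 1.05 × 165.6 × 0.005578 = 0.96990
CAD→EUR→JPY→CAD: 0.563 × 165.6 × 0.01008 = 0.93979
GBP→CAD→JPY→GBP: 1.747 × 95.12 × 0.005578 = 0.92692
GBP→CAD→EUR→GBP: 1.747 × 0.563 × 0.9094 = 0.89445
Maximum is GBP→EUR→JPY→GBP at 0.9699; no arbitrage — every cycle loses value.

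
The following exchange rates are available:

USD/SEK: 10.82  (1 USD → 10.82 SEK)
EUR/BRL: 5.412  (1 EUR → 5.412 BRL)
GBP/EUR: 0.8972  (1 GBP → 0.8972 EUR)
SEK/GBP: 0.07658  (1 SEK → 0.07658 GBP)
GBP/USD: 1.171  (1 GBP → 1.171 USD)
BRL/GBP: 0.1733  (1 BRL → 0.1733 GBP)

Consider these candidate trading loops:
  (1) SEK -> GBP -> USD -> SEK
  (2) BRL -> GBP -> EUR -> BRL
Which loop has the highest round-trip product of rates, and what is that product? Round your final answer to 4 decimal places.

0.9703

(1) 0.07658 × 1.171 × 10.82 = 0.97029
(2) 0.1733 × 0.8972 × 5.412 = 0.84148
Highest is cycle (1) at 0.9703 (≤1, no arbitrage).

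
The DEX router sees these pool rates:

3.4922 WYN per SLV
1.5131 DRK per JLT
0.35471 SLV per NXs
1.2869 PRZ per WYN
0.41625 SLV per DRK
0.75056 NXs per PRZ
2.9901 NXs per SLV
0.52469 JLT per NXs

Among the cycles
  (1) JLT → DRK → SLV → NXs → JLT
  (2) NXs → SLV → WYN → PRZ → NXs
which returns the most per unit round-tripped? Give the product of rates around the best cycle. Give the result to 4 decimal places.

(1) 1.5131 × 0.41625 × 2.9901 × 0.52469 = 0.98812
(2) 0.35471 × 3.4922 × 1.2869 × 0.75056 = 1.19647
Highest is cycle (2) at 1.1965 (>1, arbitrage).

1.1965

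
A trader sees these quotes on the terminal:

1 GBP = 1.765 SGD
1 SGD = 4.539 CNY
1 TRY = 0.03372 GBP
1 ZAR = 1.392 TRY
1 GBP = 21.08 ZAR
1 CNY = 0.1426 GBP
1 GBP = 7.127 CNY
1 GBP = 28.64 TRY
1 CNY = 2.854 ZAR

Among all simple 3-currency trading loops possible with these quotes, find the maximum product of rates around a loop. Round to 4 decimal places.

SGD→CNY→GBP→SGD: 4.539 × 0.1426 × 1.765 = 1.14242
ZAR→TRY→GBP→ZAR: 1.392 × 0.03372 × 21.08 = 0.98946
Maximum is SGD→CNY→GBP→SGD at 1.1424; arbitrage exists.

1.1424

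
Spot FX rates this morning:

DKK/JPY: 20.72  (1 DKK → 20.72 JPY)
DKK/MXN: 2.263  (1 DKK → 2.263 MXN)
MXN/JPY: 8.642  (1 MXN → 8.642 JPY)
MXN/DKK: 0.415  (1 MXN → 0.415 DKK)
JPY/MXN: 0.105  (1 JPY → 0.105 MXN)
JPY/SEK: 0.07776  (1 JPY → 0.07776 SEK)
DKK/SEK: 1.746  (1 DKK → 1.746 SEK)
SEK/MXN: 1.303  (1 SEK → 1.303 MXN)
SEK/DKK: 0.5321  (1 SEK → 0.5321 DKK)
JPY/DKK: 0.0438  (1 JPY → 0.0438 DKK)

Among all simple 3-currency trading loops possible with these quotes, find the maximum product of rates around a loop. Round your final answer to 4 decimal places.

MXN→DKK→SEK→MXN: 0.415 × 1.746 × 1.303 = 0.94414
MXN→DKK→JPY→MXN: 0.415 × 20.72 × 0.105 = 0.90287
MXN→JPY→SEK→MXN: 8.642 × 0.07776 × 1.303 = 0.87562
DKK→JPY→SEK→DKK: 20.72 × 0.07776 × 0.5321 = 0.85731
MXN→JPY→DKK→MXN: 8.642 × 0.0438 × 2.263 = 0.85659
Maximum is MXN→DKK→SEK→MXN at 0.9441; no arbitrage — every cycle loses value.

0.9441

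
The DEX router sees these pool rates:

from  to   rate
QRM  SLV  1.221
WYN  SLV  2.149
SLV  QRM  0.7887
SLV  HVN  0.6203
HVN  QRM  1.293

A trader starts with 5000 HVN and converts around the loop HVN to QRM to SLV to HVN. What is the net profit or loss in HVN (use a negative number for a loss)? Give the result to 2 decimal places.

5000 HVN × 1.293 = 6465 QRM
6465 QRM × 1.221 = 7893.765 SLV
7893.765 SLV × 0.6203 = 4896.5024295 HVN
Net change: 4896.5024295 − 5000 = -103.4975705 HVN

-103.50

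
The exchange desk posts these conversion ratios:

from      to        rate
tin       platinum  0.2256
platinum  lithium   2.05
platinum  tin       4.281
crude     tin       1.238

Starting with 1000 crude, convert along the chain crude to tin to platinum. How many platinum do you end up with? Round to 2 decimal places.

279.29

1000 crude × 1.238 = 1238 tin
1238 tin × 0.2256 = 279.2928 platinum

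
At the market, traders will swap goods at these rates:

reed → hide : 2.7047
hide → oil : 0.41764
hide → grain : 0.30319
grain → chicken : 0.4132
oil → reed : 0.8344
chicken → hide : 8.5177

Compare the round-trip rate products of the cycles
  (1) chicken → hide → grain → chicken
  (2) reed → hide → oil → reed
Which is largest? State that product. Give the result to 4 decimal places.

(1) 8.5177 × 0.30319 × 0.4132 = 1.06708
(2) 2.7047 × 0.41764 × 0.8344 = 0.94253
Highest is cycle (1) at 1.0671 (>1, arbitrage).

1.0671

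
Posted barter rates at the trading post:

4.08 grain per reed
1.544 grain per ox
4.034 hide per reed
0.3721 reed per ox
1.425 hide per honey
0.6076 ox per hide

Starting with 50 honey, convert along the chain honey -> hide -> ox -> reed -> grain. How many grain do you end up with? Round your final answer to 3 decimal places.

50 honey × 1.425 = 71.25 hide
71.25 hide × 0.6076 = 43.2915 ox
43.2915 ox × 0.3721 = 16.10876715 reed
16.10876715 reed × 4.08 = 65.723769972 grain

65.724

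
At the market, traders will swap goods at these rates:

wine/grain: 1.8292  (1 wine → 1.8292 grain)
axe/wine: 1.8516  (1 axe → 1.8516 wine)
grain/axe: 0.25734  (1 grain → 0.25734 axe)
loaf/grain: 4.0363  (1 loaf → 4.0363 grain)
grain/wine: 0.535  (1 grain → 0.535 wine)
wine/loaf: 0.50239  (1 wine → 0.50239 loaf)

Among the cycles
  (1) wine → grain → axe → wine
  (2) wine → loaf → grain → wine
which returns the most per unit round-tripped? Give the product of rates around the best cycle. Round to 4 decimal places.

(1) 1.8292 × 0.25734 × 1.8516 = 0.87160
(2) 0.50239 × 4.0363 × 0.535 = 1.08487
Highest is cycle (2) at 1.0849 (>1, arbitrage).

1.0849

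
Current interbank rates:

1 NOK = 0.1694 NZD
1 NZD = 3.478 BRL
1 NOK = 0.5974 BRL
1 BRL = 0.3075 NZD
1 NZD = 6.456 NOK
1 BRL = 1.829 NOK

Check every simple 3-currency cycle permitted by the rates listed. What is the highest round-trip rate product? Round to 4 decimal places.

BRL→NZD→NOK→BRL: 0.3075 × 6.456 × 0.5974 = 1.18597
BRL→NOK→NZD→BRL: 1.829 × 0.1694 × 3.478 = 1.07760
Maximum is BRL→NZD→NOK→BRL at 1.1860; arbitrage exists.

1.1860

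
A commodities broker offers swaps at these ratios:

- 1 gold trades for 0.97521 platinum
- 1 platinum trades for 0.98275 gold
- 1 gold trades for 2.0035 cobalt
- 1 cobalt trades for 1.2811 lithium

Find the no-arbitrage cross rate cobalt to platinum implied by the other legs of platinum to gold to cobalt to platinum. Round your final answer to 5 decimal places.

Known legs of the cycle: 0.98275 × 2.0035 = 1.968939625
For no arbitrage the full-cycle product must be 1, so the missing rate is 1 / 1.968939625 ≈ 0.5078876.

0.50789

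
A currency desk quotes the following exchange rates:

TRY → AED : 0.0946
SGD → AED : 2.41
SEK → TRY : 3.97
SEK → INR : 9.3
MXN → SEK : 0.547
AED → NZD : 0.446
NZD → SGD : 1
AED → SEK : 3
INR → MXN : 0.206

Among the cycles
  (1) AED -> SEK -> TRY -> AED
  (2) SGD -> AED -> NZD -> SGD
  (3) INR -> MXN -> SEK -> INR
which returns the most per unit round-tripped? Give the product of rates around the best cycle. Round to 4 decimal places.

(1) 3 × 3.97 × 0.0946 = 1.12669
(2) 2.41 × 0.446 × 1 = 1.07486
(3) 0.206 × 0.547 × 9.3 = 1.04794
Highest is cycle (1) at 1.1267 (>1, arbitrage).

1.1267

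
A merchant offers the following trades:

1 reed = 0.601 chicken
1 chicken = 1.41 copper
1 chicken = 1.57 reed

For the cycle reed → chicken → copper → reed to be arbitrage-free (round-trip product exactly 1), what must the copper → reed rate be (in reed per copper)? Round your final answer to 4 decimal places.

Known legs of the cycle: 0.601 × 1.41 = 0.84741
For no arbitrage the full-cycle product must be 1, so the missing rate is 1 / 0.84741 ≈ 1.180066.

1.1801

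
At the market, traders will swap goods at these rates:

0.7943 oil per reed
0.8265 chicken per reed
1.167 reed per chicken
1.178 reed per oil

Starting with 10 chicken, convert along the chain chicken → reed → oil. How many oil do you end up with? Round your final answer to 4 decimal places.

10 chicken × 1.167 = 11.67 reed
11.67 reed × 0.7943 = 9.269481 oil

9.2695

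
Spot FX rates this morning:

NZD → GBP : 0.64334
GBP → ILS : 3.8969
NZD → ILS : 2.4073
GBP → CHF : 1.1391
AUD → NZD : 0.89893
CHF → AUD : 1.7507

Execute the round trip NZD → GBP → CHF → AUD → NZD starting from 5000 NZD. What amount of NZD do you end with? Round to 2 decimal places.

5766.47

5000 NZD × 0.64334 = 3216.7 GBP
3216.7 GBP × 1.1391 = 3664.14297 CHF
3664.14297 CHF × 1.7507 = 6414.815097579 AUD
6414.815097579 AUD × 0.89893 = 5766.46973566669047 NZD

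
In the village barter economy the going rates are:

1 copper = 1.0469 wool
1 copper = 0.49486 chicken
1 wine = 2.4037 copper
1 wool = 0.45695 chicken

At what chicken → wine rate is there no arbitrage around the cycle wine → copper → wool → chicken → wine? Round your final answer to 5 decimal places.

0.86965

Known legs of the cycle: 2.4037 × 1.0469 × 0.45695 = 1.1498843015335
For no arbitrage the full-cycle product must be 1, so the missing rate is 1 / 1.1498843015335 ≈ 0.8696527.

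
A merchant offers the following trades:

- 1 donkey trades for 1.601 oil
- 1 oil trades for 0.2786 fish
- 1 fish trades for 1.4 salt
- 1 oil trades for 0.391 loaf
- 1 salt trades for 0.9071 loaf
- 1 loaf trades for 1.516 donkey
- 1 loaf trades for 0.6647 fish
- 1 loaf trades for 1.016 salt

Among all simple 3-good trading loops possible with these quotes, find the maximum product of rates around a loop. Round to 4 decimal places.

0.9490

oil→loaf→donkey→oil: 0.391 × 1.516 × 1.601 = 0.94900
fish→salt→loaf→fish: 1.4 × 0.9071 × 0.6647 = 0.84413
Maximum is oil→loaf→donkey→oil at 0.9490; no arbitrage — every cycle loses value.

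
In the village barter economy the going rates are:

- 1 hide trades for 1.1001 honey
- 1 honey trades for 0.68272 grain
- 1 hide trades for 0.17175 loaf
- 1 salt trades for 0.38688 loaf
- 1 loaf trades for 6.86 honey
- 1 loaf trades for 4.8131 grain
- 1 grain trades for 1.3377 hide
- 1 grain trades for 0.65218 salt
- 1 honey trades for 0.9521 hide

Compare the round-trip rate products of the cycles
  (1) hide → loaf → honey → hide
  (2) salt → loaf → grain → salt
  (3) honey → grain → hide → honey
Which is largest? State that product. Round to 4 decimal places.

(1) 0.17175 × 6.86 × 0.9521 = 1.12177
(2) 0.38688 × 4.8131 × 0.65218 = 1.21442
(3) 0.68272 × 1.3377 × 1.1001 = 1.00469
Highest is cycle (2) at 1.2144 (>1, arbitrage).

1.2144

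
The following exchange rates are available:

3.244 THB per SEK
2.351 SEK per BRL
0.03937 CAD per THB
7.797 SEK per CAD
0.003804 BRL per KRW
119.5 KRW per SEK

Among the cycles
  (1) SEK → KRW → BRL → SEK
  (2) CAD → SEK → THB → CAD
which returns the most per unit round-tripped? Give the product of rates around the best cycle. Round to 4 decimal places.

(1) 119.5 × 0.003804 × 2.351 = 1.06871
(2) 7.797 × 3.244 × 0.03937 = 0.99580
Highest is cycle (1) at 1.0687 (>1, arbitrage).

1.0687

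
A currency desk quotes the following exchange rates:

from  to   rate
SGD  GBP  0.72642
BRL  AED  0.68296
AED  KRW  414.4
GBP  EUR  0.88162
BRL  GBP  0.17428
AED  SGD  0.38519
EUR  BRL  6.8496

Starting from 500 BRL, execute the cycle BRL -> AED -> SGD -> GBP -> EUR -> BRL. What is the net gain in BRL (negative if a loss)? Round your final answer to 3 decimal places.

76.999

500 BRL × 0.68296 = 341.48 AED
341.48 AED × 0.38519 = 131.5346812 SGD
131.5346812 SGD × 0.72642 = 95.549423117304 GBP
95.549423117304 GBP × 0.88162 = 84.23828240867755248 EUR
84.23828240867755248 EUR × 6.8496 = 576.998539186477763467008 BRL
Net change: 576.998539186477763467008 − 500 = 76.998539186477763467008 BRL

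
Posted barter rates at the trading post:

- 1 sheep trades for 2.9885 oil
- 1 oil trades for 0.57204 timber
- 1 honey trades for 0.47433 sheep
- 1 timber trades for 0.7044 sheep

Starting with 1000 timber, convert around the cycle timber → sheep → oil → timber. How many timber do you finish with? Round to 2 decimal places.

1204.20

1000 timber × 0.7044 = 704.4 sheep
704.4 sheep × 2.9885 = 2105.0994 oil
2105.0994 oil × 0.57204 = 1204.201060776 timber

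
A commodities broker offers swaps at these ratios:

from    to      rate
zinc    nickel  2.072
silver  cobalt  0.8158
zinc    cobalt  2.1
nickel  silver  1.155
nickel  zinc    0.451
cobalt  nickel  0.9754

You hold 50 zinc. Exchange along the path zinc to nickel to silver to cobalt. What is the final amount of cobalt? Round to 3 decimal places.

97.617

50 zinc × 2.072 = 103.6 nickel
103.6 nickel × 1.155 = 119.658 silver
119.658 silver × 0.8158 = 97.6169964 cobalt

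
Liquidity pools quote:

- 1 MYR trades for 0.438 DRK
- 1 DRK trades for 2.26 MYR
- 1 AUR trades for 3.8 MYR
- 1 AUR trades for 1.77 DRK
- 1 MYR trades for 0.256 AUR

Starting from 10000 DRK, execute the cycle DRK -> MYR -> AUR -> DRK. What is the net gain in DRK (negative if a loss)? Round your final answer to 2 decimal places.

240.51

10000 DRK × 2.26 = 22600 MYR
22600 MYR × 0.256 = 5785.6 AUR
5785.6 AUR × 1.77 = 10240.512 DRK
Net change: 10240.512 − 10000 = 240.512 DRK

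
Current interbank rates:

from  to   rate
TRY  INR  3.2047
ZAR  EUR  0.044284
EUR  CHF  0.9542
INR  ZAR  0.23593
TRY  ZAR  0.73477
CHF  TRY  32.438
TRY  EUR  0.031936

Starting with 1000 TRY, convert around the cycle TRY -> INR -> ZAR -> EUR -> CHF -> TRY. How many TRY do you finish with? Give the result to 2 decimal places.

1000 TRY × 3.2047 = 3204.7 INR
3204.7 INR × 0.23593 = 756.084871 ZAR
756.084871 ZAR × 0.044284 = 33.482462427364 EUR
33.482462427364 EUR × 0.9542 = 31.9489656481907288 CHF
31.9489656481907288 CHF × 32.438 = 1036.3605476960108608144 TRY

1036.36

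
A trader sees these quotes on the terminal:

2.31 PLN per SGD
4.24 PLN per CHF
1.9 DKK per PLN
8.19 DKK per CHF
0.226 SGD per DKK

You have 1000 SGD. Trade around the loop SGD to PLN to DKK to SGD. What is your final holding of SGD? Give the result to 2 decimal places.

1000 SGD × 2.31 = 2310 PLN
2310 PLN × 1.9 = 4389 DKK
4389 DKK × 0.226 = 991.914 SGD

991.91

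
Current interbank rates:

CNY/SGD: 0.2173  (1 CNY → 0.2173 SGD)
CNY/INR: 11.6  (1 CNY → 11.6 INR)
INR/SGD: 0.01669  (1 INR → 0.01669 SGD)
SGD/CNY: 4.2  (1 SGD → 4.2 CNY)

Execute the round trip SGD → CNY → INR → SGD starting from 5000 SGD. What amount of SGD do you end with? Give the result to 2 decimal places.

4065.68

5000 SGD × 4.2 = 21000 CNY
21000 CNY × 11.6 = 243600 INR
243600 INR × 0.01669 = 4065.684 SGD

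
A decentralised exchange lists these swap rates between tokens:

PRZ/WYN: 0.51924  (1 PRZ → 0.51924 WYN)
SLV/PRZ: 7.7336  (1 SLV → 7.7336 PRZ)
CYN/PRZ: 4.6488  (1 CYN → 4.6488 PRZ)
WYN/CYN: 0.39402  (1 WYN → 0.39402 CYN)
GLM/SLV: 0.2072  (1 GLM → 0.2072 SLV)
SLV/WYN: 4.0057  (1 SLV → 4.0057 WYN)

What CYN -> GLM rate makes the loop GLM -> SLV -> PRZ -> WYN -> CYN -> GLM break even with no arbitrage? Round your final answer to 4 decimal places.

Known legs of the cycle: 0.2072 × 7.7336 × 0.51924 × 0.39402 = 0.327836922762134016
For no arbitrage the full-cycle product must be 1, so the missing rate is 1 / 0.327836922762134016 ≈ 3.050297.

3.0503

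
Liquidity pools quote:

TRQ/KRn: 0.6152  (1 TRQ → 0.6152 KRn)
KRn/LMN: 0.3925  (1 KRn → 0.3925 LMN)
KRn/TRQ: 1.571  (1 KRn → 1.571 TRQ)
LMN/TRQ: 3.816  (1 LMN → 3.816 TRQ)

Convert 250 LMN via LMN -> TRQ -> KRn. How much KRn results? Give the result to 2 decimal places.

586.90

250 LMN × 3.816 = 954 TRQ
954 TRQ × 0.6152 = 586.9008 KRn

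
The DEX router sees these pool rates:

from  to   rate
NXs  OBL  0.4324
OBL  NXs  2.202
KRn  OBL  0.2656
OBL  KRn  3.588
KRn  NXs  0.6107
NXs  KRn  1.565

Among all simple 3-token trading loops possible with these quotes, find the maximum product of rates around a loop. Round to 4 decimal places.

NXs→OBL→KRn→NXs: 0.4324 × 3.588 × 0.6107 = 0.94747
NXs→KRn→OBL→NXs: 1.565 × 0.2656 × 2.202 = 0.91529
Maximum is NXs→OBL→KRn→NXs at 0.9475; no arbitrage — every cycle loses value.

0.9475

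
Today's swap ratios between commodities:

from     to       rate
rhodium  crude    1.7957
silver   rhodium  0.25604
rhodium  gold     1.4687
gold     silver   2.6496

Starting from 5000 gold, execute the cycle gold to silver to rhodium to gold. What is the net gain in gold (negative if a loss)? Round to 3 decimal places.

-18.143

5000 gold × 2.6496 = 13248 silver
13248 silver × 0.25604 = 3392.01792 rhodium
3392.01792 rhodium × 1.4687 = 4981.856719104 gold
Net change: 4981.856719104 − 5000 = -18.143280896 gold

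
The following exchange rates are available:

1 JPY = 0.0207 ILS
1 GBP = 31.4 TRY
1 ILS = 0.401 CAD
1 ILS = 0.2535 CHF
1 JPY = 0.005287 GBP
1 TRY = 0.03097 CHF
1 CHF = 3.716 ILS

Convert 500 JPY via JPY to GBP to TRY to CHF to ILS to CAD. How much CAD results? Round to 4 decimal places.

3.8306

500 JPY × 0.005287 = 2.6435 GBP
2.6435 GBP × 31.4 = 83.0059 TRY
83.0059 TRY × 0.03097 = 2.570692723 CHF
2.570692723 CHF × 3.716 = 9.552694158668 ILS
9.552694158668 ILS × 0.401 = 3.830630357625868 CAD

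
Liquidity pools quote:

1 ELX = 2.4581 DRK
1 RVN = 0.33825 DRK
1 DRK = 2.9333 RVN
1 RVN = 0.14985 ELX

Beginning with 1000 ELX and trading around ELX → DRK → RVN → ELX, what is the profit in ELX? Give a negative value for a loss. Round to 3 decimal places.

80.470

1000 ELX × 2.4581 = 2458.1 DRK
2458.1 DRK × 2.9333 = 7210.34473 RVN
7210.34473 RVN × 0.14985 = 1080.4701577905 ELX
Net change: 1080.4701577905 − 1000 = 80.4701577905 ELX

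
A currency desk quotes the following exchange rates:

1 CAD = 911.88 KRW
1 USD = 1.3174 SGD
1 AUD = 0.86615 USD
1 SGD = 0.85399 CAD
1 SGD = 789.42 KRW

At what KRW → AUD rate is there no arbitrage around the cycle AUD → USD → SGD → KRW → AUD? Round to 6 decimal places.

0.001110

Known legs of the cycle: 0.86615 × 1.3174 × 789.42 = 900.7803296142
For no arbitrage the full-cycle product must be 1, so the missing rate is 1 / 900.7803296142 ≈ 0.00111015.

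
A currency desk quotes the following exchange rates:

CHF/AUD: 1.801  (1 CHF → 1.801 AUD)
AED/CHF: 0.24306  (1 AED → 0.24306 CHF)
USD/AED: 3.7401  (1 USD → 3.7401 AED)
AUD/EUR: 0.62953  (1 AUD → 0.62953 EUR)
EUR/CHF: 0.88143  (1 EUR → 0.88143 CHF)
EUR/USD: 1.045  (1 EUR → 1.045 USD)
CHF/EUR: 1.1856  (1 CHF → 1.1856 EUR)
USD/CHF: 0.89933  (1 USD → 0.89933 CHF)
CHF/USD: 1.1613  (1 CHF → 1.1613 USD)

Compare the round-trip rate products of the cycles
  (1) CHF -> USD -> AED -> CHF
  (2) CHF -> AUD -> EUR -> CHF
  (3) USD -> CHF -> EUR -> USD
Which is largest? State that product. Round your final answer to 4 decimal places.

1.1142

(1) 1.1613 × 3.7401 × 0.24306 = 1.05570
(2) 1.801 × 0.62953 × 0.88143 = 0.99935
(3) 0.89933 × 1.1856 × 1.045 = 1.11423
Highest is cycle (3) at 1.1142 (>1, arbitrage).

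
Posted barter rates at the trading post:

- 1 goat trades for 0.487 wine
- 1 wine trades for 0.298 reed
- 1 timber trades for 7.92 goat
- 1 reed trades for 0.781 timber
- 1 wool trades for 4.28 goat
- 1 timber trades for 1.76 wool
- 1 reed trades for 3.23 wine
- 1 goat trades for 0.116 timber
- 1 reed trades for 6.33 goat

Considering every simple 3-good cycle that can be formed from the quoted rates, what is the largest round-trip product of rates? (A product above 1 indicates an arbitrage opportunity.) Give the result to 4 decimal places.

goat→wine→reed→goat: 0.487 × 0.298 × 6.33 = 0.91865
timber→wool→goat→timber: 1.76 × 4.28 × 0.116 = 0.87380
Maximum is goat→wine→reed→goat at 0.9186; no arbitrage — every cycle loses value.

0.9186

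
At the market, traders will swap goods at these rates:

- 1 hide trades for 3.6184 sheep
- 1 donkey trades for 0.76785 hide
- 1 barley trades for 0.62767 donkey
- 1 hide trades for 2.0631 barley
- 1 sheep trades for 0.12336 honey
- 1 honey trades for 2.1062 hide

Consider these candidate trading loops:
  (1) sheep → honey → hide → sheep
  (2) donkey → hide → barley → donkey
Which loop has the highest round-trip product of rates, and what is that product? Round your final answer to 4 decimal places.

(1) 0.12336 × 2.1062 × 3.6184 = 0.94014
(2) 0.76785 × 2.0631 × 0.62767 = 0.99432
Highest is cycle (2) at 0.9943 (≤1, no arbitrage).

0.9943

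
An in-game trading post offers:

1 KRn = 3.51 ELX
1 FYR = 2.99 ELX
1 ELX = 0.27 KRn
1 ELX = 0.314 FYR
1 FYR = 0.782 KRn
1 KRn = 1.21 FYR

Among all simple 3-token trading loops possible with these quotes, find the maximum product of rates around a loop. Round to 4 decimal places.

KRn→FYR→ELX→KRn: 1.21 × 2.99 × 0.27 = 0.97683
KRn→ELX→FYR→KRn: 3.51 × 0.314 × 0.782 = 0.86187
Maximum is KRn→FYR→ELX→KRn at 0.9768; no arbitrage — every cycle loses value.

0.9768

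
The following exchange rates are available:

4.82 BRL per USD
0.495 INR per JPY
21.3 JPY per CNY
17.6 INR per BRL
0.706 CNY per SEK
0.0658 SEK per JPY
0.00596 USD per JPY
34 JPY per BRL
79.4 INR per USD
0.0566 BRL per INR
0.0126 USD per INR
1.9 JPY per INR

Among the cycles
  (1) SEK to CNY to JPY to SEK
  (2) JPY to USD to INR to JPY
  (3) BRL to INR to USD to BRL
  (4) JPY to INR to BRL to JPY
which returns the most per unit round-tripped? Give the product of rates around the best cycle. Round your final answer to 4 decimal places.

(1) 0.706 × 21.3 × 0.0658 = 0.98949
(2) 0.00596 × 79.4 × 1.9 = 0.89913
(3) 17.6 × 0.0126 × 4.82 = 1.06888
(4) 0.495 × 0.0566 × 34 = 0.95258
Highest is cycle (3) at 1.0689 (>1, arbitrage).

1.0689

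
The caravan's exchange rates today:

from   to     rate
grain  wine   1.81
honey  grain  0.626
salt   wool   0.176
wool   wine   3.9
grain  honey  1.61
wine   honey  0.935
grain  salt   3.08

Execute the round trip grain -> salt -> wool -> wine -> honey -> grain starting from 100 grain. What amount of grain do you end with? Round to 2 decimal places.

123.74

100 grain × 3.08 = 308 salt
308 salt × 0.176 = 54.208 wool
54.208 wool × 3.9 = 211.4112 wine
211.4112 wine × 0.935 = 197.669472 honey
197.669472 honey × 0.626 = 123.741089472 grain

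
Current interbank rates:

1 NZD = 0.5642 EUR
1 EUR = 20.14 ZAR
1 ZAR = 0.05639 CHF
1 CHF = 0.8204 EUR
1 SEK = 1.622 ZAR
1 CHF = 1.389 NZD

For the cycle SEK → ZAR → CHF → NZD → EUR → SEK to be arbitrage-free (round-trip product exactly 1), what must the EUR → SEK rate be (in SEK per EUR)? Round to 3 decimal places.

13.951

Known legs of the cycle: 1.622 × 0.05639 × 1.389 × 0.5642 = 0.071678394974004
For no arbitrage the full-cycle product must be 1, so the missing rate is 1 / 0.071678394974004 ≈ 13.95121.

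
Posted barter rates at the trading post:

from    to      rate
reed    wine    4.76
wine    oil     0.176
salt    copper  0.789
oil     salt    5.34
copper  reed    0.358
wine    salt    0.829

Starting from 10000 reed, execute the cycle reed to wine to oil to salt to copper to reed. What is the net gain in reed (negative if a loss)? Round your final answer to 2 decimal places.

10000 reed × 4.76 = 47600 wine
47600 wine × 0.176 = 8377.6 oil
8377.6 oil × 5.34 = 44736.384 salt
44736.384 salt × 0.789 = 35297.006976 copper
35297.006976 copper × 0.358 = 12636.328497408 reed
Net change: 12636.328497408 − 10000 = 2636.328497408 reed

2636.33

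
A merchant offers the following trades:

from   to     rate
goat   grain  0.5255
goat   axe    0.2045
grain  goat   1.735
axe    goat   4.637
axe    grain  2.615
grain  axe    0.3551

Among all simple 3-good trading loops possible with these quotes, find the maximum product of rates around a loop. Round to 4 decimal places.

0.9278

axe→grain→goat→axe: 2.615 × 1.735 × 0.2045 = 0.92782
axe→goat→grain→axe: 4.637 × 0.5255 × 0.3551 = 0.86529
Maximum is axe→grain→goat→axe at 0.9278; no arbitrage — every cycle loses value.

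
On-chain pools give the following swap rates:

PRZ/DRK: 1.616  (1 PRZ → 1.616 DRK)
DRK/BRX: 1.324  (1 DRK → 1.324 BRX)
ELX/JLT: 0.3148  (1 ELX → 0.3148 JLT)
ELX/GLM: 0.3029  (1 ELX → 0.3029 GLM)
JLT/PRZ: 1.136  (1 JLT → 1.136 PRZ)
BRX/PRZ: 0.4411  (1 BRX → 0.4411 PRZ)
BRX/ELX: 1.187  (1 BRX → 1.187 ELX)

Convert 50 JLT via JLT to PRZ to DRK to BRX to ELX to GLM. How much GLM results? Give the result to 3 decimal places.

43.695

50 JLT × 1.136 = 56.8 PRZ
56.8 PRZ × 1.616 = 91.7888 DRK
91.7888 DRK × 1.324 = 121.5283712 BRX
121.5283712 BRX × 1.187 = 144.2541766144 ELX
144.2541766144 ELX × 0.3029 = 43.69459009650176 GLM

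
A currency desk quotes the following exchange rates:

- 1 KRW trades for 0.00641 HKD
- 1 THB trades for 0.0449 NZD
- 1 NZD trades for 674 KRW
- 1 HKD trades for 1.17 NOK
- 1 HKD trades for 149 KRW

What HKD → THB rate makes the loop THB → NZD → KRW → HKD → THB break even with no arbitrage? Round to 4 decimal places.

Known legs of the cycle: 0.0449 × 674 × 0.00641 = 0.193983266
For no arbitrage the full-cycle product must be 1, so the missing rate is 1 / 0.193983266 ≈ 5.155084.

5.1551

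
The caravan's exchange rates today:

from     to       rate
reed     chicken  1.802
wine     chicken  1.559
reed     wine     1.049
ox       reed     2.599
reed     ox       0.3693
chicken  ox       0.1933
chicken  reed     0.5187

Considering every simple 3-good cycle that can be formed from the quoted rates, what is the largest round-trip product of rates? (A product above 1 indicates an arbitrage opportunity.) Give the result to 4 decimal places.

0.9053

ox→reed→chicken→ox: 2.599 × 1.802 × 0.1933 = 0.90530
chicken→reed→wine→chicken: 0.5187 × 1.049 × 1.559 = 0.84828
Maximum is ox→reed→chicken→ox at 0.9053; no arbitrage — every cycle loses value.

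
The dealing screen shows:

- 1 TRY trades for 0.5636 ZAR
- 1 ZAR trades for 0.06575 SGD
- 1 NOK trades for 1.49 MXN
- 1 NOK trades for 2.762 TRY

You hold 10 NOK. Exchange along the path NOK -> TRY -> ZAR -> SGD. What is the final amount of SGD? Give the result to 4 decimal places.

10 NOK × 2.762 = 27.62 TRY
27.62 TRY × 0.5636 = 15.566632 ZAR
15.566632 ZAR × 0.06575 = 1.023506054 SGD

1.0235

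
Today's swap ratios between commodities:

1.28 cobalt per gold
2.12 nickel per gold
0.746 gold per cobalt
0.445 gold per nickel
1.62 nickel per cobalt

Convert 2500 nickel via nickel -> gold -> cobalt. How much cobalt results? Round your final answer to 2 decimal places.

1424.00

2500 nickel × 0.445 = 1112.5 gold
1112.5 gold × 1.28 = 1424 cobalt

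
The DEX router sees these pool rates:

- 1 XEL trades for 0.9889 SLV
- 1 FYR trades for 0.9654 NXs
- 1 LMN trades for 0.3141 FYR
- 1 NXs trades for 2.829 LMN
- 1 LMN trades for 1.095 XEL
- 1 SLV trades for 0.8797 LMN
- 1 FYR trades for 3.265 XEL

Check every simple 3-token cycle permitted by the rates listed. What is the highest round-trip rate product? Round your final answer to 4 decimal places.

0.9526

SLV→LMN→XEL→SLV: 0.8797 × 1.095 × 0.9889 = 0.95258
NXs→LMN→FYR→NXs: 2.829 × 0.3141 × 0.9654 = 0.85784
Maximum is SLV→LMN→XEL→SLV at 0.9526; no arbitrage — every cycle loses value.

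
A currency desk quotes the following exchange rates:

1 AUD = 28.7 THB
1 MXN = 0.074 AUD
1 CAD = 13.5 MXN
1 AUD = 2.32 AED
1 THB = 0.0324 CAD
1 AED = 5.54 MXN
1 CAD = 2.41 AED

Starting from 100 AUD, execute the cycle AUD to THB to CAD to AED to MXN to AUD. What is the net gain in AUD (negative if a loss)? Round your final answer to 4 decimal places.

100 AUD × 28.7 = 2870 THB
2870 THB × 0.0324 = 92.988 CAD
92.988 CAD × 2.41 = 224.10108 AED
224.10108 AED × 5.54 = 1241.5199832 MXN
1241.5199832 MXN × 0.074 = 91.8724787568 AUD
Net change: 91.8724787568 − 100 = -8.1275212432 AUD

-8.1275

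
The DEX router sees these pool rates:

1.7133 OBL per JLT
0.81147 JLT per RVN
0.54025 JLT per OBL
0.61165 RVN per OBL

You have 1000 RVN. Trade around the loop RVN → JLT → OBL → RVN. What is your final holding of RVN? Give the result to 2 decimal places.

1000 RVN × 0.81147 = 811.47 JLT
811.47 JLT × 1.7133 = 1390.291551 OBL
1390.291551 OBL × 0.61165 = 850.37182716915 RVN

850.37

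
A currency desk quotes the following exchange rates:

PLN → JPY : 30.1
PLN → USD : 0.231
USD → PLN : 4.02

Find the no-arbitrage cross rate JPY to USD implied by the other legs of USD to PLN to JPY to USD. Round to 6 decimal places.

Known legs of the cycle: 4.02 × 30.1 = 121.002
For no arbitrage the full-cycle product must be 1, so the missing rate is 1 / 121.002 ≈ 0.00826433.

0.008264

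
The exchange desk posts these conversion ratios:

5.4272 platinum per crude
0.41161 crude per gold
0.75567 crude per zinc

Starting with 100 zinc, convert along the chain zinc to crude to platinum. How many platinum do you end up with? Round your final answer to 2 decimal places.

410.12

100 zinc × 0.75567 = 75.567 crude
75.567 crude × 5.4272 = 410.1172224 platinum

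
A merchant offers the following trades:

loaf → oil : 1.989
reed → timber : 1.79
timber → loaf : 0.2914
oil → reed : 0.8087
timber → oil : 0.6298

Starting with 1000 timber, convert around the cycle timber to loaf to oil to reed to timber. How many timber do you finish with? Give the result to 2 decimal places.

1000 timber × 0.2914 = 291.4 loaf
291.4 loaf × 1.989 = 579.5946 oil
579.5946 oil × 0.8087 = 468.71815302 reed
468.71815302 reed × 1.79 = 839.0054939058 timber

839.01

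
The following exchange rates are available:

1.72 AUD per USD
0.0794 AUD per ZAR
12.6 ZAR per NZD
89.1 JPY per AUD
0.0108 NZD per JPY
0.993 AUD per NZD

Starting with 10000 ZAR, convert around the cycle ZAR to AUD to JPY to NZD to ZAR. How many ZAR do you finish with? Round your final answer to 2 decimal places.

9627.03

10000 ZAR × 0.0794 = 794 AUD
794 AUD × 89.1 = 70745.4 JPY
70745.4 JPY × 0.0108 = 764.05032 NZD
764.05032 NZD × 12.6 = 9627.034032 ZAR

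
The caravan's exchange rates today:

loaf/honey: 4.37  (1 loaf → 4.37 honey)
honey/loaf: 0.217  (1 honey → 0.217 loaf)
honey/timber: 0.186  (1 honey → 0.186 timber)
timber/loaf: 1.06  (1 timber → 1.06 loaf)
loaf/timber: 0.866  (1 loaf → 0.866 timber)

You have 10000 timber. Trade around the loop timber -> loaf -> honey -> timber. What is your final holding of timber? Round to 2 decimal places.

10000 timber × 1.06 = 10600 loaf
10600 loaf × 4.37 = 46322 honey
46322 honey × 0.186 = 8615.892 timber

8615.89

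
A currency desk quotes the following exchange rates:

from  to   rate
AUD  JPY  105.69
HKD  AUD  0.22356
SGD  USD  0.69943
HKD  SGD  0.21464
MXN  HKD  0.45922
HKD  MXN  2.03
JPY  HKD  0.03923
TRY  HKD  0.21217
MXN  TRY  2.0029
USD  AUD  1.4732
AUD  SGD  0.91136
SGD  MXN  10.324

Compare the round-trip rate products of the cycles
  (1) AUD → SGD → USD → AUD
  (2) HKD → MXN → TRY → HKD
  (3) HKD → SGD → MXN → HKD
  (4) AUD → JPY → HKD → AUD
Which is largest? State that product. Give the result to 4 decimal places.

(1) 0.91136 × 0.69943 × 1.4732 = 0.93907
(2) 2.03 × 2.0029 × 0.21217 = 0.86266
(3) 0.21464 × 10.324 × 0.45922 = 1.01761
(4) 105.69 × 0.03923 × 0.22356 = 0.92693
Highest is cycle (3) at 1.0176 (>1, arbitrage).

1.0176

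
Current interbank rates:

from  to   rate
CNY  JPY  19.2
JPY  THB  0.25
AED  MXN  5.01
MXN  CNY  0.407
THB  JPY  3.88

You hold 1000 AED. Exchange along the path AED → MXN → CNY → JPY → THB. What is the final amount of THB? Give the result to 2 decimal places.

9787.54

1000 AED × 5.01 = 5010 MXN
5010 MXN × 0.407 = 2039.07 CNY
2039.07 CNY × 19.2 = 39150.144 JPY
39150.144 JPY × 0.25 = 9787.536 THB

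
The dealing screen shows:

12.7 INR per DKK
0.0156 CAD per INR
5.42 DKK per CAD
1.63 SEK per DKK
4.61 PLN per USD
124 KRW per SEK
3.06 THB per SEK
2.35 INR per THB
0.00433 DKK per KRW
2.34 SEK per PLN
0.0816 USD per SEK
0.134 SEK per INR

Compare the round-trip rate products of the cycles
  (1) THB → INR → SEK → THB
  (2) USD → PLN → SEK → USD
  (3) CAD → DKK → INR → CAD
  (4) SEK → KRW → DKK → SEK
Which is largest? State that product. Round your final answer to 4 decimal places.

1.0738

(1) 2.35 × 0.134 × 3.06 = 0.96359
(2) 4.61 × 2.34 × 0.0816 = 0.88025
(3) 5.42 × 12.7 × 0.0156 = 1.07381
(4) 124 × 0.00433 × 1.63 = 0.87518
Highest is cycle (3) at 1.0738 (>1, arbitrage).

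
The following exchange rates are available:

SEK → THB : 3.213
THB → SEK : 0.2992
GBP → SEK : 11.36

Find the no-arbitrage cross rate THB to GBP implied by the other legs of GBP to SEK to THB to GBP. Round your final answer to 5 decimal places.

0.02740

Known legs of the cycle: 11.36 × 3.213 = 36.49968
For no arbitrage the full-cycle product must be 1, so the missing rate is 1 / 36.49968 ≈ 0.0273975.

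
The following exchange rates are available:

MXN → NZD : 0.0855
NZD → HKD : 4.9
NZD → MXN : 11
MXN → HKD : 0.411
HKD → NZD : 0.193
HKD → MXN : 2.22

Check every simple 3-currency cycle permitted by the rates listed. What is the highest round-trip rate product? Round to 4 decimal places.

0.9301

NZD→HKD→MXN→NZD: 4.9 × 2.22 × 0.0855 = 0.93007
NZD→MXN→HKD→NZD: 11 × 0.411 × 0.193 = 0.87255
Maximum is NZD→HKD→MXN→NZD at 0.9301; no arbitrage — every cycle loses value.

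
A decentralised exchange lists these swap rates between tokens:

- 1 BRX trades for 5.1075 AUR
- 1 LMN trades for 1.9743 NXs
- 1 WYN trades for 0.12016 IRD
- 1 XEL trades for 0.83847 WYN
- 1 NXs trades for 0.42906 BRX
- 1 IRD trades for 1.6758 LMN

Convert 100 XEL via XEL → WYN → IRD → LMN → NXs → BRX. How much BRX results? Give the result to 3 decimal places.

100 XEL × 0.83847 = 83.847 WYN
83.847 WYN × 0.12016 = 10.07505552 IRD
10.07505552 IRD × 1.6758 = 16.883778040416 LMN
16.883778040416 LMN × 1.9743 = 33.3336429851933088 NXs
33.3336429851933088 NXs × 0.42906 = 14.302132859227041073728 BRX

14.302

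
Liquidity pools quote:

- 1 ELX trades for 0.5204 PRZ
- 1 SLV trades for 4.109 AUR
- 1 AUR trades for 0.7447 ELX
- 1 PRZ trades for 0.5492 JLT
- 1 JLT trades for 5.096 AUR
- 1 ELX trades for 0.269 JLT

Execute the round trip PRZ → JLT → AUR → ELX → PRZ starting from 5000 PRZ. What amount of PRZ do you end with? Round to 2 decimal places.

5423.11

5000 PRZ × 0.5492 = 2746 JLT
2746 JLT × 5.096 = 13993.616 AUR
13993.616 AUR × 0.7447 = 10421.0458352 ELX
10421.0458352 ELX × 0.5204 = 5423.11225263808 PRZ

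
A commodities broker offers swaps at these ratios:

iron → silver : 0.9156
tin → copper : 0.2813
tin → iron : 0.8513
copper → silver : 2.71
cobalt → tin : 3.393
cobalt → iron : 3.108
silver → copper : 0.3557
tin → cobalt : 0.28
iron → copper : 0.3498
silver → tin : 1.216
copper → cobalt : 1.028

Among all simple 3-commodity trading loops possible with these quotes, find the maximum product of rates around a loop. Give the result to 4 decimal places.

1.1176

copper→cobalt→iron→copper: 1.028 × 3.108 × 0.3498 = 1.11762
copper→cobalt→tin→copper: 1.028 × 3.393 × 0.2813 = 0.98118
silver→tin→iron→silver: 1.216 × 0.8513 × 0.9156 = 0.94781
silver→tin→copper→silver: 1.216 × 0.2813 × 2.71 = 0.92698
Maximum is copper→cobalt→iron→copper at 1.1176; arbitrage exists.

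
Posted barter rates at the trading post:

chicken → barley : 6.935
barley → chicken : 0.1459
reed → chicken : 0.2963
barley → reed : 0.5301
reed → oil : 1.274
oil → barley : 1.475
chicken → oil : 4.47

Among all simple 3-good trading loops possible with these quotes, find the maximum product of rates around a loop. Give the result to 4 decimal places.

chicken→barley→reed→chicken: 6.935 × 0.5301 × 0.2963 = 1.08927
oil→barley→reed→oil: 1.475 × 0.5301 × 1.274 = 0.99614
chicken→oil→barley→chicken: 4.47 × 1.475 × 0.1459 = 0.96196
Maximum is chicken→barley→reed→chicken at 1.0893; arbitrage exists.

1.0893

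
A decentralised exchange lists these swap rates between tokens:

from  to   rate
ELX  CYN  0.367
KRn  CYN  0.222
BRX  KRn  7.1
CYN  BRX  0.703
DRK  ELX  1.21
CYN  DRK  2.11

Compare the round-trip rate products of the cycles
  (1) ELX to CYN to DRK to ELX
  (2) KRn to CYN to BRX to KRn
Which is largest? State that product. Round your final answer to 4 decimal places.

(1) 0.367 × 2.11 × 1.21 = 0.93699
(2) 0.222 × 0.703 × 7.1 = 1.10807
Highest is cycle (2) at 1.1081 (>1, arbitrage).

1.1081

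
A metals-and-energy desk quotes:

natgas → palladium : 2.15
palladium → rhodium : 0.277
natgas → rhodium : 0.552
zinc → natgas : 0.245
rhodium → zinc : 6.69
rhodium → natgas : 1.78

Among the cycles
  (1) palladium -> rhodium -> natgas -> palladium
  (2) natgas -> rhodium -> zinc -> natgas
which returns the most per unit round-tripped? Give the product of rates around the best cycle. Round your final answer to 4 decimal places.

1.0601

(1) 0.277 × 1.78 × 2.15 = 1.06008
(2) 0.552 × 6.69 × 0.245 = 0.90476
Highest is cycle (1) at 1.0601 (>1, arbitrage).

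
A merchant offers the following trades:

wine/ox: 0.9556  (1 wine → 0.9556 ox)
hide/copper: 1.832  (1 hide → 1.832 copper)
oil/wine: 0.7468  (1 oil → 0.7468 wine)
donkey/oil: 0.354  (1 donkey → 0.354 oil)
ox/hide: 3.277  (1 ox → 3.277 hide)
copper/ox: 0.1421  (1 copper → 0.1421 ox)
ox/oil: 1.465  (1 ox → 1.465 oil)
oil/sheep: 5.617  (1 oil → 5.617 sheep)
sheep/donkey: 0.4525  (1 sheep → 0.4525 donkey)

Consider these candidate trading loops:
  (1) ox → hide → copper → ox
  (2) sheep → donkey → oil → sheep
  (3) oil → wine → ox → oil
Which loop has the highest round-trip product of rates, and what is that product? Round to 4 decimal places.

1.0455

(1) 3.277 × 1.832 × 0.1421 = 0.85309
(2) 0.4525 × 0.354 × 5.617 = 0.89976
(3) 0.7468 × 0.9556 × 1.465 = 1.04549
Highest is cycle (3) at 1.0455 (>1, arbitrage).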